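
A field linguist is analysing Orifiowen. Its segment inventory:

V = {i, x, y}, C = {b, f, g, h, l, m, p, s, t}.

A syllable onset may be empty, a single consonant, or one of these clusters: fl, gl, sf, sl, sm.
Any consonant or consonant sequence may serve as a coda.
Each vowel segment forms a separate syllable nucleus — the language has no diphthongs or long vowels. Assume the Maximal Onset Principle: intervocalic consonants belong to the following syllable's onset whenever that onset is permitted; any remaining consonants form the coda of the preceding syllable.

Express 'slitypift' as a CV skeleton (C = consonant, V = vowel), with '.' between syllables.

Nuclei (vowels): i, y, i → 3 syllables.
σ1/σ2 boundary: just /t/ — single C goes to the following onset.
σ2/σ3 boundary: /p/ → onset of the next syllable (single consonants are always licit onsets).
Putting it together: sli.ty.pift.
Mapping each syllable to C/V: /sli/ → CCV, /ty/ → CV, /pift/ → CVCC.

CCV.CV.CVCC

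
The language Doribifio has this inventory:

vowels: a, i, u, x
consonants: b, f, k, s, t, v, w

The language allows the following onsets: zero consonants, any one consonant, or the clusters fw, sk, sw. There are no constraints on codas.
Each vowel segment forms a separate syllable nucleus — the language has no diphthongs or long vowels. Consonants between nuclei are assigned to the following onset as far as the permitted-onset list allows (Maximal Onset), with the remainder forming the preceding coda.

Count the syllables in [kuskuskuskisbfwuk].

The vowels are u, u, u, i, u — 5 nuclei, so 5 syllables.

5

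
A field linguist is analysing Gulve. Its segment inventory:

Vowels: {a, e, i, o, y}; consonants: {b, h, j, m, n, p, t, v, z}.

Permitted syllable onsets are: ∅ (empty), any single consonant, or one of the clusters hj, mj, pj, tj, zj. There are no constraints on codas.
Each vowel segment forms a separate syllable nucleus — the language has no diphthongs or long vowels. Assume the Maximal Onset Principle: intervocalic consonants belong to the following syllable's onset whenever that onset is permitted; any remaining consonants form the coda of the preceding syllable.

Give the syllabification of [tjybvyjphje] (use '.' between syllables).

tjyb.vyjp.hje

The vowels are y, y, e — 3 nuclei, so 3 syllables.
Between /y/ (V1) and /y/ (V2): cluster /bv/ — the longest permitted-onset suffix is /v/; onset = /v/, preceding coda = /b/.
Between /y/ (V2) and /e/ (V3): /jphj/ splits as /jp/ + /hj/ (/hj/ is the longest suffix that is a licit onset).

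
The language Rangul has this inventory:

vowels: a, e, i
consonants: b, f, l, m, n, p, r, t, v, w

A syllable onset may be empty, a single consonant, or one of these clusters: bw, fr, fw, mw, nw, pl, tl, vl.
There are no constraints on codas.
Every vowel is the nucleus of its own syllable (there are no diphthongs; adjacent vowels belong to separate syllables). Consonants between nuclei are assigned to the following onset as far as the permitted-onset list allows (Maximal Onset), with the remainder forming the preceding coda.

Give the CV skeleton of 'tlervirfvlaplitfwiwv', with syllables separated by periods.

Vowels present: e, i, a, i, i; each is a nucleus, giving 5 syllables.
/e…i/ gap (V1→V2): /rv/; trying suffixes from longest down, /v/ is the first permitted one, so coda /r/ | onset /v/.
/i…a/ gap (V2→V3): /rfvl/ — longest licit onset from the right is /vl/, leaving /rf/ as coda.
/a…i/ gap (V3→V4): /pl/ is a licit onset in full, so it all attaches to the next syllable.
/i…i/ gap (V4→V5): cluster /tfw/ — the longest permitted-onset suffix is /fw/; onset = /fw/, preceding coda = /t/.
Result: tler.virf.vla.plit.fwiwv.
Mapping each syllable to C/V: /tler/ → CCVC, /virf/ → CVCC, /vla/ → CCV, /plit/ → CCVC, /fwiwv/ → CCVCC.

CCVC.CVCC.CCV.CCVC.CCVCC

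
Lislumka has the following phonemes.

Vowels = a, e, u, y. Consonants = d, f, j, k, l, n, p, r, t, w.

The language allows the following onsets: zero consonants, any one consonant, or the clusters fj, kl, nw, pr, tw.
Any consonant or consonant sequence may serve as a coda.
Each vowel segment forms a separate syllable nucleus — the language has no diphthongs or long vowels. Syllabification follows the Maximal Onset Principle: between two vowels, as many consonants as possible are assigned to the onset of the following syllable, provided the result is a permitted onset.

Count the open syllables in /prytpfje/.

1

Vowels present: y, e; each is a nucleus, giving 2 syllables.
σ1/σ2 boundary: /tpfj/ splits as /tp/ + /fj/ (/fj/ is the longest suffix that is a licit onset).
Result: prytp.fje.
Classifying each syllable: /prytp/ (closed), /fje/ (open).
Open syllables: 1.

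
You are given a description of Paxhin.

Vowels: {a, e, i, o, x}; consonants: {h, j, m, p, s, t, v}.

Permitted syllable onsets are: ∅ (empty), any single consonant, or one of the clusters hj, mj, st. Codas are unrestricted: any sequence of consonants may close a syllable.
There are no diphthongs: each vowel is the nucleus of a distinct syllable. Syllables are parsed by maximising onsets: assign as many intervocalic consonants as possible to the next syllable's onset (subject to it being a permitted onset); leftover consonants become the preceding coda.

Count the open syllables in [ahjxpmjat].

Vowels present: a, x, a; each is a nucleus, giving 3 syllables.
σ1/σ2 boundary: /hj/ is a licit onset in full, so it all attaches to the next syllable.
σ2/σ3 boundary: /pmj/ splits as /p/ + /mj/ (/mj/ is the longest suffix that is a licit onset).
So the parse is a.hjxp.mjat.
Classifying each syllable: /a/ (open), /hjxp/ (closed), /mjat/ (closed).
Open syllables: 1.

1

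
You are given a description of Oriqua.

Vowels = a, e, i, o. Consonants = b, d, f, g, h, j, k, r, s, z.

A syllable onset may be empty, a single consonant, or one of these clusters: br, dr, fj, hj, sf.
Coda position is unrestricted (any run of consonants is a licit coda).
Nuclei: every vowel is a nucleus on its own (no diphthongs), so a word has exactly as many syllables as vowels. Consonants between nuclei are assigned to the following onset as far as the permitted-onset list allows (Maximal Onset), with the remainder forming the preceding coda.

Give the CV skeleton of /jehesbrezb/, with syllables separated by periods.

The vowels are e, e, e — 3 nuclei, so 3 syllables.
V1 /e/ – V2 /e/: /h/ is a single consonant, so it becomes the next onset.
V2 /e/ – V3 /e/: /sbr/ — longest licit onset from the right is /br/, leaving /s/ as coda.
Syllabification: je.hes.brezb.
Mapping each syllable to C/V: /je/ → CV, /hes/ → CVC, /brezb/ → CCVCC.

CV.CVC.CCVCC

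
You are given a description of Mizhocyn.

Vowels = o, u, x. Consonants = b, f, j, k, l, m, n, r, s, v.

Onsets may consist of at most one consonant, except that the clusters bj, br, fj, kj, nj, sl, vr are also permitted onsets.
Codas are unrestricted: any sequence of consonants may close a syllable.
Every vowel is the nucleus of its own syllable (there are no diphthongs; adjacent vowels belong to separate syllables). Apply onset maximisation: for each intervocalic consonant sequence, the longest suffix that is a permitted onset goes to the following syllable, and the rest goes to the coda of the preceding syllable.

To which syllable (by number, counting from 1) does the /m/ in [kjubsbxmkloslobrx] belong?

The vowels are u, x, o, o, x — 5 nuclei, so 5 syllables.
σ1/σ2 boundary: /bsb/; trying suffixes from longest down, /b/ is the first permitted one, so coda /bs/ | onset /b/.
σ2/σ3 boundary: /mkl/ splits as /mk/ + /l/ (/l/ is the longest suffix that is a licit onset).
σ3/σ4 boundary: /sl/ — entire cluster is a permitted onset → onset /sl/, coda ∅.
σ4/σ5 boundary: /br/ — entire cluster is a permitted onset → onset /br/, coda ∅.
Syllabification: kjubs.bxmk.lo.slo.brx.
The /m/ is in the coda of syllable 2 (/bxmk/).

2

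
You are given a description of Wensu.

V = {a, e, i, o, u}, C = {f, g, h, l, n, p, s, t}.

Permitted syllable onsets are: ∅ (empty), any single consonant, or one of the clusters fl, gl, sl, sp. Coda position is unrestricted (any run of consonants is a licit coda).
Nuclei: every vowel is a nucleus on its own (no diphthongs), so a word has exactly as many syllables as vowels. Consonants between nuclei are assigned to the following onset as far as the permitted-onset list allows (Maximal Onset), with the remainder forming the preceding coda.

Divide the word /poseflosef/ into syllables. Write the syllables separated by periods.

po.se.flo.sef

The vowels are o, e, o, e — 4 nuclei, so 4 syllables.
σ1/σ2 boundary: /s/ → onset of the next syllable (single consonants are always licit onsets).
σ2/σ3 boundary: /fl/ is a licit onset in full, so it all attaches to the next syllable.
σ3/σ4 boundary: /s/ is a single consonant, so it becomes the next onset.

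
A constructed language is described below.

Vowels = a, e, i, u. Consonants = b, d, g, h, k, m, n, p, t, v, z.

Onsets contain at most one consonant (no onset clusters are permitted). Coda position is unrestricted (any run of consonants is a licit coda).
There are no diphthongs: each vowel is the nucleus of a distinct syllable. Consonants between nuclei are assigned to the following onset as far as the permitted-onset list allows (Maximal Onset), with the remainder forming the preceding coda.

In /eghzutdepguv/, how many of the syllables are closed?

4

Nuclei (vowels): e, u, e, u → 4 syllables.
/e…u/ gap (V1→V2): /ghz/ splits as /gh/ + /z/ (/z/ is the longest suffix that is a licit onset).
/u…e/ gap (V2→V3): /td/ — longest licit onset from the right is /d/, leaving /t/ as coda.
/e…u/ gap (V3→V4): /pg/; trying suffixes from longest down, /g/ is the first permitted one, so coda /p/ | onset /g/.
Result: egh.zut.dep.guv.
Classifying each syllable: /egh/ (closed), /zut/ (closed), /dep/ (closed), /guv/ (closed).
Closed syllables: 4.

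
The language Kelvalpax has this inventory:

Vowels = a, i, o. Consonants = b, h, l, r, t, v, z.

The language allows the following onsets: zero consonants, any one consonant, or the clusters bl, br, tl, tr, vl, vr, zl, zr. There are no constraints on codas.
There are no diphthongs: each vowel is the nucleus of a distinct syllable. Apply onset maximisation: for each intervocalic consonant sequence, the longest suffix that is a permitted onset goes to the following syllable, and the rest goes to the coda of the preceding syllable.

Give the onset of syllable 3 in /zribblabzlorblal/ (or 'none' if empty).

Vowels present: i, a, o, a; each is a nucleus, giving 4 syllables.
σ1/σ2 boundary: /bbl/ splits as /b/ + /bl/ (/bl/ is the longest suffix that is a licit onset).
σ2/σ3 boundary: /bzl/ splits as /b/ + /zl/ (/zl/ is the longest suffix that is a licit onset).
σ3/σ4 boundary: /rbl/; trying suffixes from longest down, /bl/ is the first permitted one, so coda /r/ | onset /bl/.
Result: zrib.blab.zlor.blal.
Syllable 3 is /zlor/: onset /zl/, nucleus /o/, coda /r/.

zl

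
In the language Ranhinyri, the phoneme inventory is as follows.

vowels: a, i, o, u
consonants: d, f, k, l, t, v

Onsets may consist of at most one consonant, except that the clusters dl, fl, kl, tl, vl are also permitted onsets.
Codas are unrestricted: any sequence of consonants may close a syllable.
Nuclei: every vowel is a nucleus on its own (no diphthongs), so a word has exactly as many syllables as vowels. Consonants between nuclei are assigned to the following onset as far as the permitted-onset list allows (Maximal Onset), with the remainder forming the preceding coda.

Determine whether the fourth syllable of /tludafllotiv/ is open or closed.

closed

Vowels present: u, a, o, i; each is a nucleus, giving 4 syllables.
σ1/σ2 boundary: just /d/ — single C goes to the following onset.
σ2/σ3 boundary: /fll/; trying suffixes from longest down, /l/ is the first permitted one, so coda /fl/ | onset /l/.
σ3/σ4 boundary: /t/ is a single consonant, so it becomes the next onset.
Putting it together: tlu.dafl.lo.tiv.
Syllable 4 is /tiv/ with coda /v/, so it is closed.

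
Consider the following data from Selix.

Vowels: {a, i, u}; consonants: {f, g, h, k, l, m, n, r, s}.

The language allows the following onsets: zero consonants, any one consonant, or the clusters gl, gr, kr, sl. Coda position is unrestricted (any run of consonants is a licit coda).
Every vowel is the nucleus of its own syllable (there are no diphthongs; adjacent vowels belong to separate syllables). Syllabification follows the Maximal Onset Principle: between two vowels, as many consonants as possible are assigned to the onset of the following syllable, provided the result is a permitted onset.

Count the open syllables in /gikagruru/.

4

The vowels are i, a, u, u — 4 nuclei, so 4 syllables.
Between /i/ (V1) and /a/ (V2): /k/ is a single consonant, so it becomes the next onset.
Between /a/ (V2) and /u/ (V3): /gr/ is a licit onset in full, so it all attaches to the next syllable.
Between /u/ (V3) and /u/ (V4): /r/ is a single consonant, so it becomes the next onset.
Result: gi.ka.gru.ru.
Classifying each syllable: /gi/ (open), /ka/ (open), /gru/ (open), /ru/ (open).
Open syllables: 4.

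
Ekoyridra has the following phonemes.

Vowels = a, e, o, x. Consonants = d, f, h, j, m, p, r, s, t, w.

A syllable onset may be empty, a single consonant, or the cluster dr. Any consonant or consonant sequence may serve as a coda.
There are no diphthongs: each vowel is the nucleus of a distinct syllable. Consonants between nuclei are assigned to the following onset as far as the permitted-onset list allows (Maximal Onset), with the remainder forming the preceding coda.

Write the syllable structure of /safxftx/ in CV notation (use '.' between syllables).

CV.CVC.CV

The vowels are a, x, x — 3 nuclei, so 3 syllables.
Between /a/ (V1) and /x/ (V2): just /f/ — single C goes to the following onset.
Between /x/ (V2) and /x/ (V3): cluster /ft/ — the longest permitted-onset suffix is /t/; onset = /t/, preceding coda = /f/.
Putting it together: sa.fxf.tx.
Mapping each syllable to C/V: /sa/ → CV, /fxf/ → CVC, /tx/ → CV.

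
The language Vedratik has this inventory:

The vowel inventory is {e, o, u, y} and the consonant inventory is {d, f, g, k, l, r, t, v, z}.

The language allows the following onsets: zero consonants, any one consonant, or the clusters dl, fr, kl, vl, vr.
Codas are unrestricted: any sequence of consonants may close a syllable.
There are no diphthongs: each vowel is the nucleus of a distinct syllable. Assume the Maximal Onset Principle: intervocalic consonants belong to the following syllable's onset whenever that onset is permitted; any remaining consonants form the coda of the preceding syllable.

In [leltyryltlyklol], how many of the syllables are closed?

3

The vowels are e, y, y, y, o — 5 nuclei, so 5 syllables.
Between /e/ (V1) and /y/ (V2): /lt/ splits as /l/ + /t/ (/t/ is the longest suffix that is a licit onset).
Between /y/ (V2) and /y/ (V3): /r/ → onset of the next syllable (single consonants are always licit onsets).
Between /y/ (V3) and /y/ (V4): /ltl/; trying suffixes from longest down, /l/ is the first permitted one, so coda /lt/ | onset /l/.
Between /y/ (V4) and /o/ (V5): /kl/ is a licit onset in full, so it all attaches to the next syllable.
Putting it together: lel.ty.rylt.ly.klol.
Classifying each syllable: /lel/ (closed), /ty/ (open), /rylt/ (closed), /ly/ (open), /klol/ (closed).
Closed syllables: 3.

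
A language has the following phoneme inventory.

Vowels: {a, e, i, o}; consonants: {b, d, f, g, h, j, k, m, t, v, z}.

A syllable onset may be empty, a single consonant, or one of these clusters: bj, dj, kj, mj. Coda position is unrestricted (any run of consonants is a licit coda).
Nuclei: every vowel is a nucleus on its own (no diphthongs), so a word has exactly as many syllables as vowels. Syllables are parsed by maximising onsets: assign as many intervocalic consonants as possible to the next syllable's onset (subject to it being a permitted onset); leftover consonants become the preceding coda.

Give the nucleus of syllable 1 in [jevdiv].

e

Nuclei (vowels): e, i → 2 syllables.
The first nucleus (vowel 1 from the left) is /e/.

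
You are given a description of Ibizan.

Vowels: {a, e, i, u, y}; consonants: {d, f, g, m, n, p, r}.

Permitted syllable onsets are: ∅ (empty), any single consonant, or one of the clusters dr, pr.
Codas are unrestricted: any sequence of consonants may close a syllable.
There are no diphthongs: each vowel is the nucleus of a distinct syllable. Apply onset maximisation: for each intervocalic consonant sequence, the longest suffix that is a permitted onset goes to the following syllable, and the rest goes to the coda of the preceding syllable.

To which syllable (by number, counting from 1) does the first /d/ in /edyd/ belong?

2

Nuclei (vowels): e, y → 2 syllables.
V1 /e/ – V2 /y/: /d/ → onset of the next syllable (single consonants are always licit onsets).
So the parse is e.dyd.
The first /d/ is in the onset of syllable 2 (/dyd/).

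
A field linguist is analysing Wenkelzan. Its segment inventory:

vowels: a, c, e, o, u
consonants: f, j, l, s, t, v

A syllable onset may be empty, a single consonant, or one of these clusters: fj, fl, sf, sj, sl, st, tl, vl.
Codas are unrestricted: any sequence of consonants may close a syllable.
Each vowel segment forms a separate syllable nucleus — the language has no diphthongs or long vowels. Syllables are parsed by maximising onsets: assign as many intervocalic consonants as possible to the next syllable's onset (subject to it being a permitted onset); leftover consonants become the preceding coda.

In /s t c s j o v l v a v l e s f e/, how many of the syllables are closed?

Nuclei (vowels): c, o, a, e, e → 5 syllables.
/c…o/ gap (V1→V2): /sj/ is a licit onset in full, so it all attaches to the next syllable.
/o…a/ gap (V2→V3): /vlv/ — longest licit onset from the right is /v/, leaving /vl/ as coda.
/a…e/ gap (V3→V4): cluster /vl/ — /vl/ is itself a permitted onset, so the whole cluster goes right; preceding coda = ∅.
/e…e/ gap (V4→V5): cluster /sf/ — /sf/ is itself a permitted onset, so the whole cluster goes right; preceding coda = ∅.
Putting it together: stc.sjovl.va.vle.sfe.
Classifying each syllable: /stc/ (open), /sjovl/ (closed), /va/ (open), /vle/ (open), /sfe/ (open).
Closed syllables: 1.

1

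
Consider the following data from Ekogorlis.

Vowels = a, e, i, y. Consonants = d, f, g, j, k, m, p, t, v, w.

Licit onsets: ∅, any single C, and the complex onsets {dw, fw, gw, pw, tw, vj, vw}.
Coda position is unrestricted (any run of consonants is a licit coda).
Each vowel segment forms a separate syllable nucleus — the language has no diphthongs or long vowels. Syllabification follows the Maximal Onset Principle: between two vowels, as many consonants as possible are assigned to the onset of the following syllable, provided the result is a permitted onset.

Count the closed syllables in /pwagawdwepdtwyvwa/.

Vowels present: a, a, e, y, a; each is a nucleus, giving 5 syllables.
V1 /a/ – V2 /a/: just /g/ — single C goes to the following onset.
V2 /a/ – V3 /e/: /wdw/ splits as /w/ + /dw/ (/dw/ is the longest suffix that is a licit onset).
V3 /e/ – V4 /y/: /pdtw/ — longest licit onset from the right is /tw/, leaving /pd/ as coda.
V4 /y/ – V5 /a/: cluster /vw/ — /vw/ is itself a permitted onset, so the whole cluster goes right; preceding coda = ∅.
Syllabification: pwa.gaw.dwepd.twy.vwa.
Classifying each syllable: /pwa/ (open), /gaw/ (closed), /dwepd/ (closed), /twy/ (open), /vwa/ (open).
Closed syllables: 2.

2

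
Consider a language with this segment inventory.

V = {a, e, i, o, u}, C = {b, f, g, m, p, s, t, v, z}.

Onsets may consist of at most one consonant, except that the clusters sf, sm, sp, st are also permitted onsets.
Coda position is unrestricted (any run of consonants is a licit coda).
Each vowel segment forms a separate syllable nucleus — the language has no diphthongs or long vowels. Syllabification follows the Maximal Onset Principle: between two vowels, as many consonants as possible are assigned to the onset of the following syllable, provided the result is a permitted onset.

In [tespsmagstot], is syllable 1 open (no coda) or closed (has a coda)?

closed

Vowels present: e, a, o; each is a nucleus, giving 3 syllables.
V1 /e/ – V2 /a/: /spsm/ — longest licit onset from the right is /sm/, leaving /sp/ as coda.
V2 /a/ – V3 /o/: /gst/ splits as /g/ + /st/ (/st/ is the longest suffix that is a licit onset).
Putting it together: tesp.smag.stot.
Syllable 1 is /tesp/ with coda /sp/, so it is closed.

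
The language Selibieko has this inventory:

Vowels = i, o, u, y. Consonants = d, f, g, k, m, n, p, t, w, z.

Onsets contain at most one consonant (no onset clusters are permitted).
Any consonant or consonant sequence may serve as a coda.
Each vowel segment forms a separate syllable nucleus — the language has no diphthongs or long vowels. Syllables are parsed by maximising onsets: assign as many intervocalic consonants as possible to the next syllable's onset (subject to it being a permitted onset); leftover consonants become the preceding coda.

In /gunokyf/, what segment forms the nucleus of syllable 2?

o

Nuclei (vowels): u, o, y → 3 syllables.
The second nucleus (vowel 2 from the left) is /o/.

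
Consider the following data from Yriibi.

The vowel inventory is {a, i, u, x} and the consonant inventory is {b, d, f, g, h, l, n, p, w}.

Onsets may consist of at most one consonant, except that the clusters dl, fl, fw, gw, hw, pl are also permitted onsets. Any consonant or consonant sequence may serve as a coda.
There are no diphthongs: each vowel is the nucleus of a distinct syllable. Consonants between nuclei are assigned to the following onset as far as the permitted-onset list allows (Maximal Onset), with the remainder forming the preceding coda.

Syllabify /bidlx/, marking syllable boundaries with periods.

Nuclei (vowels): i, x → 2 syllables.
/i…x/ gap (V1→V2): /dl/ is a licit onset in full, so it all attaches to the next syllable.

bi.dlx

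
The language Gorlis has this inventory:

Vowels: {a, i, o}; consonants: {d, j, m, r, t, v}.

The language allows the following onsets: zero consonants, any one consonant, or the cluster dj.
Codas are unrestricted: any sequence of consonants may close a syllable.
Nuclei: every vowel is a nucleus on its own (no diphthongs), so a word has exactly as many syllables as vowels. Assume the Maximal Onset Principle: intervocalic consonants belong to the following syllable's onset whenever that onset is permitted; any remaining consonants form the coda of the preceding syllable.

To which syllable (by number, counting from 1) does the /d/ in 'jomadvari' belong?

Nuclei (vowels): o, a, a, i → 4 syllables.
σ1/σ2 boundary: /m/ is a single consonant, so it becomes the next onset.
σ2/σ3 boundary: /dv/; trying suffixes from longest down, /v/ is the first permitted one, so coda /d/ | onset /v/.
σ3/σ4 boundary: /r/ → onset of the next syllable (single consonants are always licit onsets).
Result: jo.mad.va.ri.
The /d/ is in the coda of syllable 2 (/mad/).

2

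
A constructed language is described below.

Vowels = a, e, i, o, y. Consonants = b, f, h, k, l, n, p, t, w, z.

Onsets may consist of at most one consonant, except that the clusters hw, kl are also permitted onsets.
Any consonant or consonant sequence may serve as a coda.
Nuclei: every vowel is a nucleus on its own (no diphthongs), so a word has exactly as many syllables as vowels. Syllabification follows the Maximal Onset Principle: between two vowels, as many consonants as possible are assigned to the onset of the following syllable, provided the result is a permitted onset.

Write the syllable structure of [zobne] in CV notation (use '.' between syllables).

Nuclei (vowels): o, e → 2 syllables.
/o…e/ gap (V1→V2): /bn/ — longest licit onset from the right is /n/, leaving /b/ as coda.
Syllabification: zob.ne.
Mapping each syllable to C/V: /zob/ → CVC, /ne/ → CV.

CVC.CV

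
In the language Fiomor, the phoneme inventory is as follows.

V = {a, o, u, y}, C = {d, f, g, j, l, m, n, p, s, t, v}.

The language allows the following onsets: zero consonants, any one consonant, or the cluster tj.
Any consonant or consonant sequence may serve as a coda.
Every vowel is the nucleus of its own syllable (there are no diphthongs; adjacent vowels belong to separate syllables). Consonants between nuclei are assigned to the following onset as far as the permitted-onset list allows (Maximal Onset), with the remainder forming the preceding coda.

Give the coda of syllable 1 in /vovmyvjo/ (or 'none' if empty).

v

Vowels present: o, y, o; each is a nucleus, giving 3 syllables.
Between /o/ (V1) and /y/ (V2): /vm/ — longest licit onset from the right is /m/, leaving /v/ as coda.
Between /y/ (V2) and /o/ (V3): /vj/; trying suffixes from longest down, /j/ is the first permitted one, so coda /v/ | onset /j/.
So the parse is vov.myv.jo.
Syllable 1 is /vov/: onset /v/, nucleus /o/, coda /v/.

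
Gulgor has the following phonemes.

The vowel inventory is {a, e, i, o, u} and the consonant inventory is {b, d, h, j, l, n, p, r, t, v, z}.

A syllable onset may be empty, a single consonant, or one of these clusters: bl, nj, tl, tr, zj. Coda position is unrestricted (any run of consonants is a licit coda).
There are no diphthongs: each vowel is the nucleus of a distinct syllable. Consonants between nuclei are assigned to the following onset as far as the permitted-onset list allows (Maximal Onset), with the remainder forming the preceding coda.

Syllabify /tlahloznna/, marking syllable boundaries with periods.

tlah.lozn.na

Nuclei (vowels): a, o, a → 3 syllables.
σ1/σ2 boundary: /hl/ — longest licit onset from the right is /l/, leaving /h/ as coda.
σ2/σ3 boundary: cluster /znn/ — the longest permitted-onset suffix is /n/; onset = /n/, preceding coda = /zn/.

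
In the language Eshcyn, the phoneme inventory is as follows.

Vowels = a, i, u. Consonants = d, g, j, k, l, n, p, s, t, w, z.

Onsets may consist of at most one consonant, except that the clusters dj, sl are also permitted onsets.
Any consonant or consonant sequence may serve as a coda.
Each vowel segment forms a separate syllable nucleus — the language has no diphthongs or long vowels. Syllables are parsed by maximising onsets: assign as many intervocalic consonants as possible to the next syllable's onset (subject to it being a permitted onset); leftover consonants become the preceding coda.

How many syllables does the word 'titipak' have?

Nuclei (vowels): i, i, a → 3 syllables.

3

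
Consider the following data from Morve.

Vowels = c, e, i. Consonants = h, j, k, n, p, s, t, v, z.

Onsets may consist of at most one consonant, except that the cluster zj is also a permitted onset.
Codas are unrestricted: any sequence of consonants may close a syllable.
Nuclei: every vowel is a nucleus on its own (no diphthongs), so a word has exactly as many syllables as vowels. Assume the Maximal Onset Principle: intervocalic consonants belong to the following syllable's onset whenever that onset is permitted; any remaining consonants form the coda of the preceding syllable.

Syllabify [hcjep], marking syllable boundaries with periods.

Vowels present: c, e; each is a nucleus, giving 2 syllables.
σ1/σ2 boundary: just /j/ — single C goes to the following onset.

hc.jep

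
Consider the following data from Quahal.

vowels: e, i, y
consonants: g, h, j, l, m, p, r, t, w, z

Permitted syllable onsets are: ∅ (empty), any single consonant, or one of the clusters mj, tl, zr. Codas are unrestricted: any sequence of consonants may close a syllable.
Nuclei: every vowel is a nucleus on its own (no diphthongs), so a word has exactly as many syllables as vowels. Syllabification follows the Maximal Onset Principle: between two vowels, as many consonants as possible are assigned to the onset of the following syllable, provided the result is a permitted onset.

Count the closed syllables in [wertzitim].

The vowels are e, i, i — 3 nuclei, so 3 syllables.
V1 /e/ – V2 /i/: cluster /rtz/ — the longest permitted-onset suffix is /z/; onset = /z/, preceding coda = /rt/.
V2 /i/ – V3 /i/: /t/ is a single consonant, so it becomes the next onset.
Syllabification: wert.zi.tim.
Classifying each syllable: /wert/ (closed), /zi/ (open), /tim/ (closed).
Closed syllables: 2.

2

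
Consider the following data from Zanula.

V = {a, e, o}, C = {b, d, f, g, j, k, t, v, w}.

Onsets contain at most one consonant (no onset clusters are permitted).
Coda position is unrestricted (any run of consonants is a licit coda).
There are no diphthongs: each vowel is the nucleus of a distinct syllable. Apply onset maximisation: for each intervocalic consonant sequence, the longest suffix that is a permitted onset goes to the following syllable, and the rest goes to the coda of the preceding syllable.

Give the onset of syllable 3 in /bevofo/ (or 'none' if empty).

f

Nuclei (vowels): e, o, o → 3 syllables.
/e…o/ gap (V1→V2): /v/ is a single consonant, so it becomes the next onset.
/o…o/ gap (V2→V3): /f/ is a single consonant, so it becomes the next onset.
Result: be.vo.fo.
Syllable 3 is /fo/: onset /f/, nucleus /o/, coda ∅.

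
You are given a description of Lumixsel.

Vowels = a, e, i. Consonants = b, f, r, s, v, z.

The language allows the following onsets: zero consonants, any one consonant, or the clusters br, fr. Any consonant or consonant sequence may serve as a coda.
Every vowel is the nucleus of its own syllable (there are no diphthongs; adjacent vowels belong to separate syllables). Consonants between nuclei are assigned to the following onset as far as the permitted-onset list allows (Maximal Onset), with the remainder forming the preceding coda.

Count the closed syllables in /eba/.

0

Nuclei (vowels): e, a → 2 syllables.
V1 /e/ – V2 /a/: /b/ → onset of the next syllable (single consonants are always licit onsets).
So the parse is e.ba.
Classifying each syllable: /e/ (open), /ba/ (open).
Closed syllables: 0.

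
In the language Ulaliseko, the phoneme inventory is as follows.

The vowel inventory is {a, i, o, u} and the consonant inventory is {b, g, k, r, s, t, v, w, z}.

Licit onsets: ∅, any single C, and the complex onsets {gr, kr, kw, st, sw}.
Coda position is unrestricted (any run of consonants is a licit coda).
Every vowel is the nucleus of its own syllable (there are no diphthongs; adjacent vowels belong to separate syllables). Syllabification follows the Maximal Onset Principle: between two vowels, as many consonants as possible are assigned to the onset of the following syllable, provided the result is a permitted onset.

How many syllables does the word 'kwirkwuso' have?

3

The vowels are i, u, o — 3 nuclei, so 3 syllables.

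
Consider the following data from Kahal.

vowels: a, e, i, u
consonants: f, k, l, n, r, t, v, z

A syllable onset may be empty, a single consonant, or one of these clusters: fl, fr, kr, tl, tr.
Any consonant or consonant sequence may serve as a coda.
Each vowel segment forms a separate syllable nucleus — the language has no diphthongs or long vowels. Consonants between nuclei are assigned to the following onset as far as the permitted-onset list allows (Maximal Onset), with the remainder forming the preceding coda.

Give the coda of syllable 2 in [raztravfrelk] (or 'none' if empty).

Nuclei (vowels): a, a, e → 3 syllables.
σ1/σ2 boundary: /ztr/ — longest licit onset from the right is /tr/, leaving /z/ as coda.
σ2/σ3 boundary: cluster /vfr/ — the longest permitted-onset suffix is /fr/; onset = /fr/, preceding coda = /v/.
Result: raz.trav.frelk.
Syllable 2 is /trav/: onset /tr/, nucleus /a/, coda /v/.

v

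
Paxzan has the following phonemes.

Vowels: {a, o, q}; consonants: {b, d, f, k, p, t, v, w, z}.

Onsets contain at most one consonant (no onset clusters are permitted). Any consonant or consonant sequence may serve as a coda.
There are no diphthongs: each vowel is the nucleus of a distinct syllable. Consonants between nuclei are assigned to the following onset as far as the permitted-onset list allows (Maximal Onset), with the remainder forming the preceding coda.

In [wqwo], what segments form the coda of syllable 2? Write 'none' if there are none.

Nuclei (vowels): q, o → 2 syllables.
σ1/σ2 boundary: /w/ → onset of the next syllable (single consonants are always licit onsets).
So the parse is wq.wo.
Syllable 2 is /wo/: onset /w/, nucleus /o/, coda ∅.

none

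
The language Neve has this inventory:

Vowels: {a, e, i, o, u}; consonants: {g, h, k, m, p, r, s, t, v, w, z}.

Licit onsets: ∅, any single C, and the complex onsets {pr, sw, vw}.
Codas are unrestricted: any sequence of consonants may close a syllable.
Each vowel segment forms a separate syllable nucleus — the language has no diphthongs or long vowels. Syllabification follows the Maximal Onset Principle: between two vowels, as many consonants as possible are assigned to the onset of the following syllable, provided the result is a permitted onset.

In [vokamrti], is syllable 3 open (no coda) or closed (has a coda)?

open

Nuclei (vowels): o, a, i → 3 syllables.
/o…a/ gap (V1→V2): /k/ → onset of the next syllable (single consonants are always licit onsets).
/a…i/ gap (V2→V3): /mrt/ — longest licit onset from the right is /t/, leaving /mr/ as coda.
Putting it together: vo.kamr.ti.
Syllable 3 is /ti/; it ends in its nucleus with no coda, so it is open.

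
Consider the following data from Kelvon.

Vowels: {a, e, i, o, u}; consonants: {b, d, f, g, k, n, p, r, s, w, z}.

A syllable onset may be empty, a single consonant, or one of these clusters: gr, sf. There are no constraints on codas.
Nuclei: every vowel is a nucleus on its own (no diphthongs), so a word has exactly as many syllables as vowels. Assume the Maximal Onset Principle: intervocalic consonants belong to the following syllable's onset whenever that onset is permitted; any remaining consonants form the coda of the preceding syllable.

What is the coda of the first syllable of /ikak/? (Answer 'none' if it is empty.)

none

Nuclei (vowels): i, a → 2 syllables.
/i…a/ gap (V1→V2): /k/ → onset of the next syllable (single consonants are always licit onsets).
Result: i.kak.
Syllable 1 is /i/: onset ∅, nucleus /i/, coda ∅.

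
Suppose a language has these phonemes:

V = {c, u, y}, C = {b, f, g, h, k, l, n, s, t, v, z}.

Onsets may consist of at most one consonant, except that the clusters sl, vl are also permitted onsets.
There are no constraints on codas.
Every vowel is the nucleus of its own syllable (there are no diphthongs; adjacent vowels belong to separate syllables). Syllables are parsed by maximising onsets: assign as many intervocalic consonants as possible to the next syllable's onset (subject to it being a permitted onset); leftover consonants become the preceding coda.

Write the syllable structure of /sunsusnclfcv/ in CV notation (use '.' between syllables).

CVC.CVC.CVC.CVC

Vowels present: u, u, c, c; each is a nucleus, giving 4 syllables.
V1 /u/ – V2 /u/: /ns/ — longest licit onset from the right is /s/, leaving /n/ as coda.
V2 /u/ – V3 /c/: /sn/; trying suffixes from longest down, /n/ is the first permitted one, so coda /s/ | onset /n/.
V3 /c/ – V4 /c/: /lf/ splits as /l/ + /f/ (/f/ is the longest suffix that is a licit onset).
Putting it together: sun.sus.ncl.fcv.
Mapping each syllable to C/V: /sun/ → CVC, /sus/ → CVC, /ncl/ → CVC, /fcv/ → CVC.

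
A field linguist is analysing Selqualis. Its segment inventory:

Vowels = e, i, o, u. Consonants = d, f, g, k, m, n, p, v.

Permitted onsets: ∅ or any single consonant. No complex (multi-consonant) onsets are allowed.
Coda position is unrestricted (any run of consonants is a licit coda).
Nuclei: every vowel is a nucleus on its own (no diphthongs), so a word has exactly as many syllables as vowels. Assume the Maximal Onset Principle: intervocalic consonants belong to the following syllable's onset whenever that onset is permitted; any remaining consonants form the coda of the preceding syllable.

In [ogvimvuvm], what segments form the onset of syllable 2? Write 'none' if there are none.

v

Nuclei (vowels): o, i, u → 3 syllables.
/o…i/ gap (V1→V2): /gv/ — longest licit onset from the right is /v/, leaving /g/ as coda.
/i…u/ gap (V2→V3): /mv/ splits as /m/ + /v/ (/v/ is the longest suffix that is a licit onset).
Putting it together: og.vim.vuvm.
Syllable 2 is /vim/: onset /v/, nucleus /i/, coda /m/.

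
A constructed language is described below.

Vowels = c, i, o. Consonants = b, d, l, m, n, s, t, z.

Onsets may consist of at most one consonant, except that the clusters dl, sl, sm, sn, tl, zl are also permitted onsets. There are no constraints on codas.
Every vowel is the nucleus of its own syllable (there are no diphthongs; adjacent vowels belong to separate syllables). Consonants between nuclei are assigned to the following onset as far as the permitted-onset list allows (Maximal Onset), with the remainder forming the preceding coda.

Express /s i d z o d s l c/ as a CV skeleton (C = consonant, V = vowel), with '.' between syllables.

CVC.CVC.CCV

Vowels present: i, o, c; each is a nucleus, giving 3 syllables.
/i…o/ gap (V1→V2): /dz/ splits as /d/ + /z/ (/z/ is the longest suffix that is a licit onset).
/o…c/ gap (V2→V3): /dsl/ — longest licit onset from the right is /sl/, leaving /d/ as coda.
Putting it together: sid.zod.slc.
Mapping each syllable to C/V: /sid/ → CVC, /zod/ → CVC, /slc/ → CCV.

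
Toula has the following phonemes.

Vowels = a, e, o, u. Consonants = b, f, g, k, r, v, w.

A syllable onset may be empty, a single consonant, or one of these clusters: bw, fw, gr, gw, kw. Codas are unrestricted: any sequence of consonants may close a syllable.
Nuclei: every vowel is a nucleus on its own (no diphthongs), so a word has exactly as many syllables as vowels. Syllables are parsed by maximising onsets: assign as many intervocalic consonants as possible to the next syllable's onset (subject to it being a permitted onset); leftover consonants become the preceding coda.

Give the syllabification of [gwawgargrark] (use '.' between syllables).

gwaw.gar.grark

The vowels are a, a, a — 3 nuclei, so 3 syllables.
V1 /a/ – V2 /a/: /wg/ splits as /w/ + /g/ (/g/ is the longest suffix that is a licit onset).
V2 /a/ – V3 /a/: /rgr/ splits as /r/ + /gr/ (/gr/ is the longest suffix that is a licit onset).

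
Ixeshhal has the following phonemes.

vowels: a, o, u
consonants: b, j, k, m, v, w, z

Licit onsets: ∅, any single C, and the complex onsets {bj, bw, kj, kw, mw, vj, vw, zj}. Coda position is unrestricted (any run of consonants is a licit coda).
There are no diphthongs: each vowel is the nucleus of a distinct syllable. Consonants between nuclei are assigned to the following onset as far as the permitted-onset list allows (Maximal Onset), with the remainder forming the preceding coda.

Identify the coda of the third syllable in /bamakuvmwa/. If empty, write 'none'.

Nuclei (vowels): a, a, u, a → 4 syllables.
Between /a/ (V1) and /a/ (V2): /m/ → onset of the next syllable (single consonants are always licit onsets).
Between /a/ (V2) and /u/ (V3): /k/ → onset of the next syllable (single consonants are always licit onsets).
Between /u/ (V3) and /a/ (V4): /vmw/ — longest licit onset from the right is /mw/, leaving /v/ as coda.
Syllabification: ba.ma.kuv.mwa.
Syllable 3 is /kuv/: onset /k/, nucleus /u/, coda /v/.

v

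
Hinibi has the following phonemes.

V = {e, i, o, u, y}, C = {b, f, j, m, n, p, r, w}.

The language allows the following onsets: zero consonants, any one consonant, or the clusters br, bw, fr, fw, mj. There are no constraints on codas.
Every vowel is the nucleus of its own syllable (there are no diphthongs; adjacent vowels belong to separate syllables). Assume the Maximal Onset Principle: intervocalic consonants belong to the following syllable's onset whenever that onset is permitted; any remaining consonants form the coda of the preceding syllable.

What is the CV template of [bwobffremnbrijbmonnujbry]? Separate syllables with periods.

CCVCC.CCVCC.CCVCC.CVC.CVC.CCV

The vowels are o, e, i, o, u, y — 6 nuclei, so 6 syllables.
σ1/σ2 boundary: cluster /bffr/ — the longest permitted-onset suffix is /fr/; onset = /fr/, preceding coda = /bf/.
σ2/σ3 boundary: cluster /mnbr/ — the longest permitted-onset suffix is /br/; onset = /br/, preceding coda = /mn/.
σ3/σ4 boundary: /jbm/ — longest licit onset from the right is /m/, leaving /jb/ as coda.
σ4/σ5 boundary: /nn/ splits as /n/ + /n/ (/n/ is the longest suffix that is a licit onset).
σ5/σ6 boundary: /jbr/; trying suffixes from longest down, /br/ is the first permitted one, so coda /j/ | onset /br/.
So the parse is bwobf.fremn.brijb.mon.nuj.bry.
Mapping each syllable to C/V: /bwobf/ → CCVCC, /fremn/ → CCVCC, /brijb/ → CCVCC, /mon/ → CVC, /nuj/ → CVC, /bry/ → CCV.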